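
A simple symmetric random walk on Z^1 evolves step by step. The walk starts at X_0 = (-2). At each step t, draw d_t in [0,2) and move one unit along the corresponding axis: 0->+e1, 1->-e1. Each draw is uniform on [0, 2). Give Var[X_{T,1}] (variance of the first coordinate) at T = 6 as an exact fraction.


Outcome values over d=0..1: [1, -1]
Σy = 0, Σy² = 2, M = 2
μ = 0/2 = 0,  σ² = 2/2 − (0)² = 1
Independent increments: Var[X_6] = 6·σ² = 6·(1) = 6

6


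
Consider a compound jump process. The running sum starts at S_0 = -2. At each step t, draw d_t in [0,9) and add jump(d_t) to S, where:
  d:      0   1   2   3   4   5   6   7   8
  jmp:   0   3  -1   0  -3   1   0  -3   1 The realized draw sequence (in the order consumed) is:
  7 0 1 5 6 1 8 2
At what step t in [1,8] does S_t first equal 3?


7

t=0: S=-2, d=7, jump=-3, S_1=-5
t=1: S=-5, d=0, jump=0, S_2=-5
t=2: S=-5, d=1, jump=3, S_3=-2
t=3: S=-2, d=5, jump=1, S_4=-1
t=4: S=-1, d=6, jump=0, S_5=-1
t=5: S=-1, d=1, jump=3, S_6=2
t=6: S=2, d=8, jump=1, S_7=3
t=7: S=3, d=2, jump=-1, S_8=2


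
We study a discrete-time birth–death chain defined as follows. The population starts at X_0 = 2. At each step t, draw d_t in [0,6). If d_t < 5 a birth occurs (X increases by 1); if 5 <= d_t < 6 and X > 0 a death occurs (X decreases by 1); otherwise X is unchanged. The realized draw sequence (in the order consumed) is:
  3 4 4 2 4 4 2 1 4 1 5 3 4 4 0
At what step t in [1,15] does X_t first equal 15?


t=0: X=2, d=3 → birth, X_1=3
t=1: X=3, d=4 → birth, X_2=4
t=2: X=4, d=4 → birth, X_3=5
t=3: X=5, d=2 → birth, X_4=6
t=4: X=6, d=4 → birth, X_5=7
t=5: X=7, d=4 → birth, X_6=8
t=6: X=8, d=2 → birth, X_7=9
t=7: X=9, d=1 → birth, X_8=10
t=8: X=10, d=4 → birth, X_9=11
t=9: X=11, d=1 → birth, X_10=12
t=10: X=12, d=5 → death, X_11=11
t=11: X=11, d=3 → birth, X_12=12
t=12: X=12, d=4 → birth, X_13=13
t=13: X=13, d=4 → birth, X_14=14
t=14: X=14, d=0 → birth, X_15=15

15


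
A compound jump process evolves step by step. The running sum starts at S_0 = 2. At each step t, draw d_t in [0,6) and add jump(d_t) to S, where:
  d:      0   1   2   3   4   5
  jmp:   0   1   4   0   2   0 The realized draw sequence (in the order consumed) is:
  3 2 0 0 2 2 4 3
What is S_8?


t=0: S=2, d=3, jump=0, S_1=2
t=1: S=2, d=2, jump=4, S_2=6
t=2: S=6, d=0, jump=0, S_3=6
t=3: S=6, d=0, jump=0, S_4=6
t=4: S=6, d=2, jump=4, S_5=10
t=5: S=10, d=2, jump=4, S_6=14
t=6: S=14, d=4, jump=2, S_7=16
t=7: S=16, d=3, jump=0, S_8=16

16


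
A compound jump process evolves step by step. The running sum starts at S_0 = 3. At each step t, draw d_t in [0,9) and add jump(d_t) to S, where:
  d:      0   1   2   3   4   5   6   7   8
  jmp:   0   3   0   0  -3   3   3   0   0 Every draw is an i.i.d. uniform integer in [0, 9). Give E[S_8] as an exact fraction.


Outcome values over d=0..8: [0, 3, 0, 0, -3, 3, 3, 0, 0]
Σy = 6, Σy² = 36, M = 9
μ = 6/9 = 2/3,  σ² = 36/9 − (2/3)² = 32/9
E[S_8] = 3 + 8·(2/3) = 25/3

25/3


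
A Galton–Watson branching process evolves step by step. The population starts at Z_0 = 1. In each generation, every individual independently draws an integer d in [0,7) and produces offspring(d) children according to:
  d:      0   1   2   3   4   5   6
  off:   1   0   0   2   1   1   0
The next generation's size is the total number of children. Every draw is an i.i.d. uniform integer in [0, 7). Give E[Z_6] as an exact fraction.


Outcome values over d=0..6: [1, 0, 0, 2, 1, 1, 0]
Σy = 5, Σy² = 7, M = 7
μ = 5/7 = 5/7,  σ² = 7/7 − (5/7)² = 24/49
E[Z_0] = 1
E[Z_1] = 5/7·E[Z_0] = 5/7
E[Z_2] = 5/7·E[Z_1] = 25/49
E[Z_3] = 5/7·E[Z_2] = 125/343
E[Z_4] = 5/7·E[Z_3] = 625/2401
E[Z_5] = 5/7·E[Z_4] = 3125/16807
E[Z_6] = 5/7·E[Z_5] = 15625/117649

15625/117649


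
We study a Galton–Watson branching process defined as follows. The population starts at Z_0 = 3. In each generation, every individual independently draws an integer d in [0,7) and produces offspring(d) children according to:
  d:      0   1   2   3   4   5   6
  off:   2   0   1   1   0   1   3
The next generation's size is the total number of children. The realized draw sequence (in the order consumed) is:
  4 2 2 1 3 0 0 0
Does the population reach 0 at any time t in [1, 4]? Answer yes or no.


no

gen 0: Z_0=3, draws=[4, 2, 2], offspring=[0, 1, 1], Z_1=2
gen 1: Z_1=2, draws=[1, 3], offspring=[0, 1], Z_2=1
gen 2: Z_2=1, draws=[0], offspring=[2], Z_3=2
gen 3: Z_3=2, draws=[0, 0], offspring=[2, 2], Z_4=4


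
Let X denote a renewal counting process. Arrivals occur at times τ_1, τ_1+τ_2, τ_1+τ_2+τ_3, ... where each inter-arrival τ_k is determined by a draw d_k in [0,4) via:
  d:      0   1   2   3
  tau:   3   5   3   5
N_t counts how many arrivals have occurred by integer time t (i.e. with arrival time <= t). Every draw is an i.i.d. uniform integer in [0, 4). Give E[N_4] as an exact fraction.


Inter-arrival values over d=0..3: [3, 5, 3, 5]
Each d has probability 1/4, so the pmf of τ is: f(3) = 1/2, f(5) = 1/2
Renewal equation for m(n) = E[N_n]: condition on τ_1 = k (if k <= n, one arrival plus a fresh copy on the remaining n−k steps): m(n) = F(n) + Σ_{k<=n} f(k)·m(n−k), where F(n) = P(τ <= n) and m(0) = 0
m(1) = F(1) = 0
m(2) = F(2) = 0
m(3) = F(3) = 1/2
m(4) = F(4) = 1/2
E[N_4] = m(4) = 1/2

1/2


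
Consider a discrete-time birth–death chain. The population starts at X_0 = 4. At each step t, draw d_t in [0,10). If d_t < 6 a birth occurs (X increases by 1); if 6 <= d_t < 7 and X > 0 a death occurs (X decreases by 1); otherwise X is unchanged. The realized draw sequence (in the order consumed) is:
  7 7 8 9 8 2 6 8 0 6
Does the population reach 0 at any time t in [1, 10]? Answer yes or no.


t=0: X=4, d=7 → hold, X_1=4
t=1: X=4, d=7 → hold, X_2=4
t=2: X=4, d=8 → hold, X_3=4
t=3: X=4, d=9 → hold, X_4=4
t=4: X=4, d=8 → hold, X_5=4
t=5: X=4, d=2 → birth, X_6=5
t=6: X=5, d=6 → death, X_7=4
t=7: X=4, d=8 → hold, X_8=4
t=8: X=4, d=0 → birth, X_9=5
t=9: X=5, d=6 → death, X_10=4

no


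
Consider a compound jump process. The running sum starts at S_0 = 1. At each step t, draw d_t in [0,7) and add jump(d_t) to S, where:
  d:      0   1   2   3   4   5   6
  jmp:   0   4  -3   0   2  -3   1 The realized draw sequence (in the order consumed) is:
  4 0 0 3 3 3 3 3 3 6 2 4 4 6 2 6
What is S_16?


t=0: S=1, d=4, jump=2, S_1=3
t=1: S=3, d=0, jump=0, S_2=3
t=2: S=3, d=0, jump=0, S_3=3
t=3: S=3, d=3, jump=0, S_4=3
t=4: S=3, d=3, jump=0, S_5=3
t=5: S=3, d=3, jump=0, S_6=3
t=6: S=3, d=3, jump=0, S_7=3
t=7: S=3, d=3, jump=0, S_8=3
t=8: S=3, d=3, jump=0, S_9=3
t=9: S=3, d=6, jump=1, S_10=4
t=10: S=4, d=2, jump=-3, S_11=1
t=11: S=1, d=4, jump=2, S_12=3
t=12: S=3, d=4, jump=2, S_13=5
t=13: S=5, d=6, jump=1, S_14=6
t=14: S=6, d=2, jump=-3, S_15=3
t=15: S=3, d=6, jump=1, S_16=4

4


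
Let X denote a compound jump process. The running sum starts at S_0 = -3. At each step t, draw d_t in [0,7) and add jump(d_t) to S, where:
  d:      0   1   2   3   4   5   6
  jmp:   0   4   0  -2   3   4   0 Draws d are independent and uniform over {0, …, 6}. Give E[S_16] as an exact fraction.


123/7

Outcome values over d=0..6: [0, 4, 0, -2, 3, 4, 0]
Σy = 9, Σy² = 45, M = 7
μ = 9/7 = 9/7,  σ² = 45/7 − (9/7)² = 234/49
E[S_16] = -3 + 16·(9/7) = 123/7


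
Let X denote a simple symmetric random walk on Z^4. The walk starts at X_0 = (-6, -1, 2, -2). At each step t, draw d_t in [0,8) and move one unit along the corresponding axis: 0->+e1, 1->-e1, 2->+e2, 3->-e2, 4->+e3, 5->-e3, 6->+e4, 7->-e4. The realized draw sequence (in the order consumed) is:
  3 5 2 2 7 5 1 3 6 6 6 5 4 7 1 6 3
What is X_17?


t=0: X=(-6, -1, 2, -2), d=3 → -e2, X_1=(-6, -2, 2, -2)
t=1: X=(-6, -2, 2, -2), d=5 → -e3, X_2=(-6, -2, 1, -2)
t=2: X=(-6, -2, 1, -2), d=2 → +e2, X_3=(-6, -1, 1, -2)
t=3: X=(-6, -1, 1, -2), d=2 → +e2, X_4=(-6, 0, 1, -2)
t=4: X=(-6, 0, 1, -2), d=7 → -e4, X_5=(-6, 0, 1, -3)
t=5: X=(-6, 0, 1, -3), d=5 → -e3, X_6=(-6, 0, 0, -3)
t=6: X=(-6, 0, 0, -3), d=1 → -e1, X_7=(-7, 0, 0, -3)
t=7: X=(-7, 0, 0, -3), d=3 → -e2, X_8=(-7, -1, 0, -3)
t=8: X=(-7, -1, 0, -3), d=6 → +e4, X_9=(-7, -1, 0, -2)
t=9: X=(-7, -1, 0, -2), d=6 → +e4, X_10=(-7, -1, 0, -1)
t=10: X=(-7, -1, 0, -1), d=6 → +e4, X_11=(-7, -1, 0, 0)
t=11: X=(-7, -1, 0, 0), d=5 → -e3, X_12=(-7, -1, -1, 0)
t=12: X=(-7, -1, -1, 0), d=4 → +e3, X_13=(-7, -1, 0, 0)
t=13: X=(-7, -1, 0, 0), d=7 → -e4, X_14=(-7, -1, 0, -1)
t=14: X=(-7, -1, 0, -1), d=1 → -e1, X_15=(-8, -1, 0, -1)
t=15: X=(-8, -1, 0, -1), d=6 → +e4, X_16=(-8, -1, 0, 0)
t=16: X=(-8, -1, 0, 0), d=3 → -e2, X_17=(-8, -2, 0, 0)

(-8, -2, 0, 0)


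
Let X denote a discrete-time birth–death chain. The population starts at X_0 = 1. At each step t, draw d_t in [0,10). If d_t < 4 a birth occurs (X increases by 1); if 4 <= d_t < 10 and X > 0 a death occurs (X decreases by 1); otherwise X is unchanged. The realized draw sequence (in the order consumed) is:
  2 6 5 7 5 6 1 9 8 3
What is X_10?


t=0: X=1, d=2 → birth, X_1=2
t=1: X=2, d=6 → death, X_2=1
t=2: X=1, d=5 → death, X_3=0
t=3: X=0, d=7 → hold, X_4=0
t=4: X=0, d=5 → hold, X_5=0
t=5: X=0, d=6 → hold, X_6=0
t=6: X=0, d=1 → birth, X_7=1
t=7: X=1, d=9 → death, X_8=0
t=8: X=0, d=8 → hold, X_9=0
t=9: X=0, d=3 → birth, X_10=1

1


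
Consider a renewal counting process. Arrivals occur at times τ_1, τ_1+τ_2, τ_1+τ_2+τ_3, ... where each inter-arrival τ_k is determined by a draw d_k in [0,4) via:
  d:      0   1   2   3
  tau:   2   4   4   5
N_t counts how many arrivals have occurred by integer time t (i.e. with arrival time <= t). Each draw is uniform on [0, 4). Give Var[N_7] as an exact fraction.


1143/4096

Inter-arrival values over d=0..3: [2, 4, 4, 5]
Each d has probability 1/4, so the pmf of τ is: f(2) = 1/4, f(4) = 1/2, f(5) = 1/4
Let p_n(j) = P(N_n = j), with p_0 = [1]. Condition on τ_1: p_n(0) = P(τ > n), and for j >= 1, p_n(j) = Σ_{k<=n} f(k)·p_{n−k}(j−1)
p_1 = [1]  (j = 0)
p_2 = [3/4, 1/4]  (j = 0..1)
p_3 = [3/4, 1/4]  (j = 0..1)
p_4 = [1/4, 11/16, 1/16]  (j = 0..2)
p_5 = [0, 15/16, 1/16]  (j = 0..2)
p_6 = [0, 11/16, 19/64, 1/64]  (j = 0..3)
p_7 = [0, 9/16, 27/64, 1/64]  (j = 0..3)
E[N_7] = Σ j·p_7(j) = 93/64;  E[N_7²] = Σ j²·p_7(j) = 153/64
Var[N_7] = 153/64 − (93/64)² = 1143/4096


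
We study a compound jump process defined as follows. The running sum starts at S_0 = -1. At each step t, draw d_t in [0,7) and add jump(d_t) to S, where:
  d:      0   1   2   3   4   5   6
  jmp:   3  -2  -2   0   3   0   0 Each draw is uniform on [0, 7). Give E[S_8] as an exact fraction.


Outcome values over d=0..6: [3, -2, -2, 0, 3, 0, 0]
Σy = 2, Σy² = 26, M = 7
μ = 2/7 = 2/7,  σ² = 26/7 − (2/7)² = 178/49
E[S_8] = -1 + 8·(2/7) = 9/7

9/7


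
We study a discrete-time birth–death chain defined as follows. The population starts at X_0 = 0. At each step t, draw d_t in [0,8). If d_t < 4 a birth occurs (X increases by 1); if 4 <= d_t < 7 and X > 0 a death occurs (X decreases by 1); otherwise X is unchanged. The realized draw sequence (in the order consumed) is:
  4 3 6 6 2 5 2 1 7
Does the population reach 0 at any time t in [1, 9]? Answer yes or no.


yes

t=0: X=0, d=4 → hold, X_1=0
t=1: X=0, d=3 → birth, X_2=1
t=2: X=1, d=6 → death, X_3=0
t=3: X=0, d=6 → hold, X_4=0
t=4: X=0, d=2 → birth, X_5=1
t=5: X=1, d=5 → death, X_6=0
t=6: X=0, d=2 → birth, X_7=1
t=7: X=1, d=1 → birth, X_8=2
t=8: X=2, d=7 → hold, X_9=2


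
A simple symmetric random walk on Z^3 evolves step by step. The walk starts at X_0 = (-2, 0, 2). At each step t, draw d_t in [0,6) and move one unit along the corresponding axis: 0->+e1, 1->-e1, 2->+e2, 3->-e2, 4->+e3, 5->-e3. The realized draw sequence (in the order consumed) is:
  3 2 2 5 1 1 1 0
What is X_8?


t=0: X=(-2, 0, 2), d=3 → -e2, X_1=(-2, -1, 2)
t=1: X=(-2, -1, 2), d=2 → +e2, X_2=(-2, 0, 2)
t=2: X=(-2, 0, 2), d=2 → +e2, X_3=(-2, 1, 2)
t=3: X=(-2, 1, 2), d=5 → -e3, X_4=(-2, 1, 1)
t=4: X=(-2, 1, 1), d=1 → -e1, X_5=(-3, 1, 1)
t=5: X=(-3, 1, 1), d=1 → -e1, X_6=(-4, 1, 1)
t=6: X=(-4, 1, 1), d=1 → -e1, X_7=(-5, 1, 1)
t=7: X=(-5, 1, 1), d=0 → +e1, X_8=(-4, 1, 1)

(-4, 1, 1)


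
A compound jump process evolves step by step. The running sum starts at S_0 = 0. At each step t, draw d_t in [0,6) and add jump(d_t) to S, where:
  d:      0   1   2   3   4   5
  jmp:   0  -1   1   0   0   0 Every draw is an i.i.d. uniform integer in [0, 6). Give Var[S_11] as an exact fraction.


Outcome values over d=0..5: [0, -1, 1, 0, 0, 0]
Σy = 0, Σy² = 2, M = 6
μ = 0/6 = 0,  σ² = 2/6 − (0)² = 1/3
Independent increments: Var[S_11] = 11·σ² = 11·(1/3) = 11/3

11/3


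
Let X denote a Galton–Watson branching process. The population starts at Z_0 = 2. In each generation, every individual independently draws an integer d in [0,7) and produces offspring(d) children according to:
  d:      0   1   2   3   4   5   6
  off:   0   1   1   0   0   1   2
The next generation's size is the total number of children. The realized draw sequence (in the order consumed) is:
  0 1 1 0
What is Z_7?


0

gen 0: Z_0=2, draws=[0, 1], offspring=[0, 1], Z_1=1
gen 1: Z_1=1, draws=[1], offspring=[1], Z_2=1
gen 2: Z_2=1, draws=[0], offspring=[0], Z_3=0
gen 3: Z_3=0, draws=[], offspring=[], Z_4=0
gen 4: Z_4=0, draws=[], offspring=[], Z_5=0
gen 5: Z_5=0, draws=[], offspring=[], Z_6=0
gen 6: Z_6=0, draws=[], offspring=[], Z_7=0


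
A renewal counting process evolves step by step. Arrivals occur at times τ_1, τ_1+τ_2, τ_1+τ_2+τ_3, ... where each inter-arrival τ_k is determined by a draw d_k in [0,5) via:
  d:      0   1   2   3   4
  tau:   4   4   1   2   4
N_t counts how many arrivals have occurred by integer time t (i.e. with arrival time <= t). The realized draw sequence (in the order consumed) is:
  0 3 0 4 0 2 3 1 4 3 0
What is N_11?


draw d_1=0: τ_1=4, arrival time A_1=4
draw d_2=3: τ_2=2, arrival time A_2=6
draw d_3=0: τ_3=4, arrival time A_3=10
draw d_4=4: τ_4=4, arrival time A_4=14
draw d_5=0: τ_5=4, arrival time A_5=18
draw d_6=2: τ_6=1, arrival time A_6=19
draw d_7=3: τ_7=2, arrival time A_7=21
draw d_8=1: τ_8=4, arrival time A_8=25
draw d_9=4: τ_9=4, arrival time A_9=29
draw d_10=3: τ_10=2, arrival time A_10=31
draw d_11=0: τ_11=4, arrival time A_11=35
N_t over t=0..11: 0:0 1:0 2:0 3:0 4:1 5:1 6:2 7:2 8:2 9:2 10:3 11:3

3


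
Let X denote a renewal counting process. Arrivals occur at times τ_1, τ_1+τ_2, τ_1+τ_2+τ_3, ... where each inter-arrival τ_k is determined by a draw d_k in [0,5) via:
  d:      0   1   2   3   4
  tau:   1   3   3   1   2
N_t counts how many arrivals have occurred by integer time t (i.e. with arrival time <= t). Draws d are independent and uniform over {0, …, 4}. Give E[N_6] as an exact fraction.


Inter-arrival values over d=0..4: [1, 3, 3, 1, 2]
Each d has probability 1/5, so the pmf of τ is: f(1) = 2/5, f(2) = 1/5, f(3) = 2/5
Renewal equation for m(n) = E[N_n]: condition on τ_1 = k (if k <= n, one arrival plus a fresh copy on the remaining n−k steps): m(n) = F(n) + Σ_{k<=n} f(k)·m(n−k), where F(n) = P(τ <= n) and m(0) = 0
m(1) = F(1) = 2/5
m(2) = F(2) + f(1)·m(1) = 3/5 + 2/5·2/5 = 19/25
m(3) = F(3) + f(1)·m(2) + f(2)·m(1) = 1 + 2/5·19/25 + 1/5·2/5 = 173/125
m(4) = F(4) + f(1)·m(3) + f(2)·m(2) + f(3)·m(1) = 1 + 2/5·173/125 + 1/5·19/25 + 2/5·2/5 = 1166/625
m(5) = F(5) + f(1)·m(4) + f(2)·m(3) + f(3)·m(2) = 1 + 2/5·1166/625 + 1/5·173/125 + 2/5·19/25 = 7272/3125
m(6) = F(6) + f(1)·m(5) + f(2)·m(4) + f(3)·m(3) = 1 + 2/5·7272/3125 + 1/5·1166/625 + 2/5·173/125 = 44649/15625
E[N_6] = m(6) = 44649/15625

44649/15625


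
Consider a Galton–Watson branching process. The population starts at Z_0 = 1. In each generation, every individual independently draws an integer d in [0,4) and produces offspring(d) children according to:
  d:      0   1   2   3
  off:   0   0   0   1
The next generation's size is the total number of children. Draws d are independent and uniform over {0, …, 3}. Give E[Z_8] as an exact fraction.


1/65536

Outcome values over d=0..3: [0, 0, 0, 1]
Σy = 1, Σy² = 1, M = 4
μ = 1/4 = 1/4,  σ² = 1/4 − (1/4)² = 3/16
E[Z_0] = 1
E[Z_1] = 1/4·E[Z_0] = 1/4
E[Z_2] = 1/4·E[Z_1] = 1/16
E[Z_3] = 1/4·E[Z_2] = 1/64
E[Z_4] = 1/4·E[Z_3] = 1/256
E[Z_5] = 1/4·E[Z_4] = 1/1024
E[Z_6] = 1/4·E[Z_5] = 1/4096
E[Z_7] = 1/4·E[Z_6] = 1/16384
E[Z_8] = 1/4·E[Z_7] = 1/65536


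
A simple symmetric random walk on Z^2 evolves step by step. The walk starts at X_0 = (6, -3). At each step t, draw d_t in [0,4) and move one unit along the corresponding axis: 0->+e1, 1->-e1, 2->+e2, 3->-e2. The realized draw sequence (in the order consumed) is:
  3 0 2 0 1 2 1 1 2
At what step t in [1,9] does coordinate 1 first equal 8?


4

t=0: X=(6, -3), d=3 → -e2, X_1=(6, -4)
t=1: X=(6, -4), d=0 → +e1, X_2=(7, -4)
t=2: X=(7, -4), d=2 → +e2, X_3=(7, -3)
t=3: X=(7, -3), d=0 → +e1, X_4=(8, -3)
t=4: X=(8, -3), d=1 → -e1, X_5=(7, -3)
t=5: X=(7, -3), d=2 → +e2, X_6=(7, -2)
t=6: X=(7, -2), d=1 → -e1, X_7=(6, -2)
t=7: X=(6, -2), d=1 → -e1, X_8=(5, -2)
t=8: X=(5, -2), d=2 → +e2, X_9=(5, -1)


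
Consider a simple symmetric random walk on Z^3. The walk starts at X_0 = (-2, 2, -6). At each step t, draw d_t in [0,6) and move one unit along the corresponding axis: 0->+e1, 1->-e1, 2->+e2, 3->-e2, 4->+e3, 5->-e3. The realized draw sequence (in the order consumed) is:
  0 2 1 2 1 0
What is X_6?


(-2, 4, -6)

t=0: X=(-2, 2, -6), d=0 → +e1, X_1=(-1, 2, -6)
t=1: X=(-1, 2, -6), d=2 → +e2, X_2=(-1, 3, -6)
t=2: X=(-1, 3, -6), d=1 → -e1, X_3=(-2, 3, -6)
t=3: X=(-2, 3, -6), d=2 → +e2, X_4=(-2, 4, -6)
t=4: X=(-2, 4, -6), d=1 → -e1, X_5=(-3, 4, -6)
t=5: X=(-3, 4, -6), d=0 → +e1, X_6=(-2, 4, -6)


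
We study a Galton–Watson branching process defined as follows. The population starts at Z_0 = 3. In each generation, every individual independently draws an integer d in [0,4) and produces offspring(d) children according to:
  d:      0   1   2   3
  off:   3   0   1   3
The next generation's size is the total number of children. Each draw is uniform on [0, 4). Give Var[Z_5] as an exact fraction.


1023164541/1048576

Outcome values over d=0..3: [3, 0, 1, 3]
Σy = 7, Σy² = 19, M = 4
μ = 7/4 = 7/4,  σ² = 19/4 − (7/4)² = 27/16
V_0 = 0, E_0 = 3
V_1 = 27/16·E_0 + (7/4)²·V_0 = 81/16;  E_1 = 21/4
V_2 = 27/16·E_1 + (7/4)²·V_1 = 6237/256;  E_2 = 147/16
V_3 = 27/16·E_2 + (7/4)²·V_2 = 369117/4096;  E_3 = 1029/64
V_4 = 27/16·E_3 + (7/4)²·V_3 = 19864845/65536;  E_4 = 7203/256
V_5 = 27/16·E_4 + (7/4)²·V_4 = 1023164541/1048576;  E_5 = 50421/1024


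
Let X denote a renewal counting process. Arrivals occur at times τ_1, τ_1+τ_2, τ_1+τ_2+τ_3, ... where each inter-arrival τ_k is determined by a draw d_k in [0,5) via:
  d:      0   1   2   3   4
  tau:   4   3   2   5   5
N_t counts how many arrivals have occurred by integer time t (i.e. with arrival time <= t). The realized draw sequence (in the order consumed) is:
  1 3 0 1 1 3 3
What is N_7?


draw d_1=1: τ_1=3, arrival time A_1=3
draw d_2=3: τ_2=5, arrival time A_2=8
draw d_3=0: τ_3=4, arrival time A_3=12
draw d_4=1: τ_4=3, arrival time A_4=15
draw d_5=1: τ_5=3, arrival time A_5=18
draw d_6=3: τ_6=5, arrival time A_6=23
draw d_7=3: τ_7=5, arrival time A_7=28
N_t over t=0..7: 0:0 1:0 2:0 3:1 4:1 5:1 6:1 7:1

1


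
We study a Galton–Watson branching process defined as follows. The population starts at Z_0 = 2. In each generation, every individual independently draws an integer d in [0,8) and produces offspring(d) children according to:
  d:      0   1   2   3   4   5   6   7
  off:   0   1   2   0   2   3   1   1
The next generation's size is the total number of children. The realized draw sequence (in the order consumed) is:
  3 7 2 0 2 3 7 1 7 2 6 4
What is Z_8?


3

gen 0: Z_0=2, draws=[3, 7], offspring=[0, 1], Z_1=1
gen 1: Z_1=1, draws=[2], offspring=[2], Z_2=2
gen 2: Z_2=2, draws=[0, 2], offspring=[0, 2], Z_3=2
gen 3: Z_3=2, draws=[3, 7], offspring=[0, 1], Z_4=1
gen 4: Z_4=1, draws=[1], offspring=[1], Z_5=1
gen 5: Z_5=1, draws=[7], offspring=[1], Z_6=1
gen 6: Z_6=1, draws=[2], offspring=[2], Z_7=2
gen 7: Z_7=2, draws=[6, 4], offspring=[1, 2], Z_8=3


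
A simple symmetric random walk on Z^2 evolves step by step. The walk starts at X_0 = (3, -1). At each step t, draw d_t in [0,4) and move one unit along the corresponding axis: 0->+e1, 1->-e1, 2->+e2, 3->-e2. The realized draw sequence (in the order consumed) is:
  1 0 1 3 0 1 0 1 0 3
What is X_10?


(3, -3)

t=0: X=(3, -1), d=1 → -e1, X_1=(2, -1)
t=1: X=(2, -1), d=0 → +e1, X_2=(3, -1)
t=2: X=(3, -1), d=1 → -e1, X_3=(2, -1)
t=3: X=(2, -1), d=3 → -e2, X_4=(2, -2)
t=4: X=(2, -2), d=0 → +e1, X_5=(3, -2)
t=5: X=(3, -2), d=1 → -e1, X_6=(2, -2)
t=6: X=(2, -2), d=0 → +e1, X_7=(3, -2)
t=7: X=(3, -2), d=1 → -e1, X_8=(2, -2)
t=8: X=(2, -2), d=0 → +e1, X_9=(3, -2)
t=9: X=(3, -2), d=3 → -e2, X_10=(3, -3)


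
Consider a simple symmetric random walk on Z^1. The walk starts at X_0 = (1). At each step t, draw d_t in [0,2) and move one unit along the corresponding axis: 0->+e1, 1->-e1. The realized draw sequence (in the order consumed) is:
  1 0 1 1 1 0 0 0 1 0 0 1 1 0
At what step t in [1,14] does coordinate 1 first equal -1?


4

t=0: X=(1), d=1 → -e1, X_1=(0)
t=1: X=(0), d=0 → +e1, X_2=(1)
t=2: X=(1), d=1 → -e1, X_3=(0)
t=3: X=(0), d=1 → -e1, X_4=(-1)
t=4: X=(-1), d=1 → -e1, X_5=(-2)
t=5: X=(-2), d=0 → +e1, X_6=(-1)
t=6: X=(-1), d=0 → +e1, X_7=(0)
t=7: X=(0), d=0 → +e1, X_8=(1)
t=8: X=(1), d=1 → -e1, X_9=(0)
t=9: X=(0), d=0 → +e1, X_10=(1)
t=10: X=(1), d=0 → +e1, X_11=(2)
t=11: X=(2), d=1 → -e1, X_12=(1)
t=12: X=(1), d=1 → -e1, X_13=(0)
t=13: X=(0), d=0 → +e1, X_14=(1)


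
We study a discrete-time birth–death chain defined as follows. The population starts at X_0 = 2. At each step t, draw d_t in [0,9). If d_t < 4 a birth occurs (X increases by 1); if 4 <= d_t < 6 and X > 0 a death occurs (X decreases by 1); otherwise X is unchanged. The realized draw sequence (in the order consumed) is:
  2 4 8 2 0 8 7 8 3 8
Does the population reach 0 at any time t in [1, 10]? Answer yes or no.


t=0: X=2, d=2 → birth, X_1=3
t=1: X=3, d=4 → death, X_2=2
t=2: X=2, d=8 → hold, X_3=2
t=3: X=2, d=2 → birth, X_4=3
t=4: X=3, d=0 → birth, X_5=4
t=5: X=4, d=8 → hold, X_6=4
t=6: X=4, d=7 → hold, X_7=4
t=7: X=4, d=8 → hold, X_8=4
t=8: X=4, d=3 → birth, X_9=5
t=9: X=5, d=8 → hold, X_10=5

no


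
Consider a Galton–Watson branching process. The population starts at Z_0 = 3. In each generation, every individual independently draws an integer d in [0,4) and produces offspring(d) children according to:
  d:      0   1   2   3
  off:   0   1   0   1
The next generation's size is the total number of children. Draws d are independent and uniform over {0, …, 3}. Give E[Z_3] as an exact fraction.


Outcome values over d=0..3: [0, 1, 0, 1]
Σy = 2, Σy² = 2, M = 4
μ = 2/4 = 1/2,  σ² = 2/4 − (1/2)² = 1/4
E[Z_0] = 3
E[Z_1] = 1/2·E[Z_0] = 3/2
E[Z_2] = 1/2·E[Z_1] = 3/4
E[Z_3] = 1/2·E[Z_2] = 3/8

3/8


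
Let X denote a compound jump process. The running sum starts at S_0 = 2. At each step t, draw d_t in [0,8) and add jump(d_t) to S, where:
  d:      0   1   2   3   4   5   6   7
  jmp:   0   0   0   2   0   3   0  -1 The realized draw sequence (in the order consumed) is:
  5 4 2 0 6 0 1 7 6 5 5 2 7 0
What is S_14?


9

t=0: S=2, d=5, jump=3, S_1=5
t=1: S=5, d=4, jump=0, S_2=5
t=2: S=5, d=2, jump=0, S_3=5
t=3: S=5, d=0, jump=0, S_4=5
t=4: S=5, d=6, jump=0, S_5=5
t=5: S=5, d=0, jump=0, S_6=5
t=6: S=5, d=1, jump=0, S_7=5
t=7: S=5, d=7, jump=-1, S_8=4
t=8: S=4, d=6, jump=0, S_9=4
t=9: S=4, d=5, jump=3, S_10=7
t=10: S=7, d=5, jump=3, S_11=10
t=11: S=10, d=2, jump=0, S_12=10
t=12: S=10, d=7, jump=-1, S_13=9
t=13: S=9, d=0, jump=0, S_14=9


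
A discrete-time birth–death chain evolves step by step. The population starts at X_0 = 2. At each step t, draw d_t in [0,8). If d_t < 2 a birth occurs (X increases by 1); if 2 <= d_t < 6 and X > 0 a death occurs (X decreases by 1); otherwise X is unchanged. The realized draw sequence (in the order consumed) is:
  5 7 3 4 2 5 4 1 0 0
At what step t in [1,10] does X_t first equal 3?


t=0: X=2, d=5 → death, X_1=1
t=1: X=1, d=7 → hold, X_2=1
t=2: X=1, d=3 → death, X_3=0
t=3: X=0, d=4 → hold, X_4=0
t=4: X=0, d=2 → hold, X_5=0
t=5: X=0, d=5 → hold, X_6=0
t=6: X=0, d=4 → hold, X_7=0
t=7: X=0, d=1 → birth, X_8=1
t=8: X=1, d=0 → birth, X_9=2
t=9: X=2, d=0 → birth, X_10=3

10


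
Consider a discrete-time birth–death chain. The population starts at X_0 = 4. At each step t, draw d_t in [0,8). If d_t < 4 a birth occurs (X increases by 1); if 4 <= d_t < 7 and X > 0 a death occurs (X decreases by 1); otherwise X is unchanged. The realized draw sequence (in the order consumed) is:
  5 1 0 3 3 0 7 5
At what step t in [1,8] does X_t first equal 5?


t=0: X=4, d=5 → death, X_1=3
t=1: X=3, d=1 → birth, X_2=4
t=2: X=4, d=0 → birth, X_3=5
t=3: X=5, d=3 → birth, X_4=6
t=4: X=6, d=3 → birth, X_5=7
t=5: X=7, d=0 → birth, X_6=8
t=6: X=8, d=7 → hold, X_7=8
t=7: X=8, d=5 → death, X_8=7

3


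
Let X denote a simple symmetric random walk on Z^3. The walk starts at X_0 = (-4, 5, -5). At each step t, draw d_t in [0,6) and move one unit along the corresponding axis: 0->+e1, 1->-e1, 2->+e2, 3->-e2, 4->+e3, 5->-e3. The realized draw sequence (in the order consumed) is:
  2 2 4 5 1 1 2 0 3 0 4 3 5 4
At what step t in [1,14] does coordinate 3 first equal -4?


t=0: X=(-4, 5, -5), d=2 → +e2, X_1=(-4, 6, -5)
t=1: X=(-4, 6, -5), d=2 → +e2, X_2=(-4, 7, -5)
t=2: X=(-4, 7, -5), d=4 → +e3, X_3=(-4, 7, -4)
t=3: X=(-4, 7, -4), d=5 → -e3, X_4=(-4, 7, -5)
t=4: X=(-4, 7, -5), d=1 → -e1, X_5=(-5, 7, -5)
t=5: X=(-5, 7, -5), d=1 → -e1, X_6=(-6, 7, -5)
t=6: X=(-6, 7, -5), d=2 → +e2, X_7=(-6, 8, -5)
t=7: X=(-6, 8, -5), d=0 → +e1, X_8=(-5, 8, -5)
t=8: X=(-5, 8, -5), d=3 → -e2, X_9=(-5, 7, -5)
t=9: X=(-5, 7, -5), d=0 → +e1, X_10=(-4, 7, -5)
t=10: X=(-4, 7, -5), d=4 → +e3, X_11=(-4, 7, -4)
t=11: X=(-4, 7, -4), d=3 → -e2, X_12=(-4, 6, -4)
t=12: X=(-4, 6, -4), d=5 → -e3, X_13=(-4, 6, -5)
t=13: X=(-4, 6, -5), d=4 → +e3, X_14=(-4, 6, -4)

3


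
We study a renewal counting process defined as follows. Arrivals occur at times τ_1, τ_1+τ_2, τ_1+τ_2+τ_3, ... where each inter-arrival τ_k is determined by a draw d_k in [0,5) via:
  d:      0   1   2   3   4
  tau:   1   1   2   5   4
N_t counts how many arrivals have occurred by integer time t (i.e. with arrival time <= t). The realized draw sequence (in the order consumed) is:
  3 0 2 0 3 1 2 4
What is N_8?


3

draw d_1=3: τ_1=5, arrival time A_1=5
draw d_2=0: τ_2=1, arrival time A_2=6
draw d_3=2: τ_3=2, arrival time A_3=8
draw d_4=0: τ_4=1, arrival time A_4=9
draw d_5=3: τ_5=5, arrival time A_5=14
draw d_6=1: τ_6=1, arrival time A_6=15
draw d_7=2: τ_7=2, arrival time A_7=17
draw d_8=4: τ_8=4, arrival time A_8=21
N_t over t=0..8: 0:0 1:0 2:0 3:0 4:0 5:1 6:2 7:2 8:3


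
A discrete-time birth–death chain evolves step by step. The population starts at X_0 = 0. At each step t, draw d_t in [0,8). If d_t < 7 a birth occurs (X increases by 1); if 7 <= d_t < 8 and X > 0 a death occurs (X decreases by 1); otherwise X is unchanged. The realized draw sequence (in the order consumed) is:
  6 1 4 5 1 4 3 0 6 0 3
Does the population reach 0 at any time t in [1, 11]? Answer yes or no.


t=0: X=0, d=6 → birth, X_1=1
t=1: X=1, d=1 → birth, X_2=2
t=2: X=2, d=4 → birth, X_3=3
t=3: X=3, d=5 → birth, X_4=4
t=4: X=4, d=1 → birth, X_5=5
t=5: X=5, d=4 → birth, X_6=6
t=6: X=6, d=3 → birth, X_7=7
t=7: X=7, d=0 → birth, X_8=8
t=8: X=8, d=6 → birth, X_9=9
t=9: X=9, d=0 → birth, X_10=10
t=10: X=10, d=3 → birth, X_11=11

no


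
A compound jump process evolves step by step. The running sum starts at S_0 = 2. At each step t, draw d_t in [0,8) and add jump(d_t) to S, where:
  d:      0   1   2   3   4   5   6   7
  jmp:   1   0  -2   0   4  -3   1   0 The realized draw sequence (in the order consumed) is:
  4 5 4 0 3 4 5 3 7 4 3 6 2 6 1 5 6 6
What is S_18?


t=0: S=2, d=4, jump=4, S_1=6
t=1: S=6, d=5, jump=-3, S_2=3
t=2: S=3, d=4, jump=4, S_3=7
t=3: S=7, d=0, jump=1, S_4=8
t=4: S=8, d=3, jump=0, S_5=8
t=5: S=8, d=4, jump=4, S_6=12
t=6: S=12, d=5, jump=-3, S_7=9
t=7: S=9, d=3, jump=0, S_8=9
t=8: S=9, d=7, jump=0, S_9=9
t=9: S=9, d=4, jump=4, S_10=13
t=10: S=13, d=3, jump=0, S_11=13
t=11: S=13, d=6, jump=1, S_12=14
t=12: S=14, d=2, jump=-2, S_13=12
t=13: S=12, d=6, jump=1, S_14=13
t=14: S=13, d=1, jump=0, S_15=13
t=15: S=13, d=5, jump=-3, S_16=10
t=16: S=10, d=6, jump=1, S_17=11
t=17: S=11, d=6, jump=1, S_18=12

12


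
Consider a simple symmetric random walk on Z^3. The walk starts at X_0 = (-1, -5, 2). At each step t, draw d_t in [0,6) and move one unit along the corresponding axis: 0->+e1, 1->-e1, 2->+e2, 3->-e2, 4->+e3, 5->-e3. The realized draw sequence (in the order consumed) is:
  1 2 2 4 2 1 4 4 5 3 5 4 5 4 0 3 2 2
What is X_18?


t=0: X=(-1, -5, 2), d=1 → -e1, X_1=(-2, -5, 2)
t=1: X=(-2, -5, 2), d=2 → +e2, X_2=(-2, -4, 2)
t=2: X=(-2, -4, 2), d=2 → +e2, X_3=(-2, -3, 2)
t=3: X=(-2, -3, 2), d=4 → +e3, X_4=(-2, -3, 3)
t=4: X=(-2, -3, 3), d=2 → +e2, X_5=(-2, -2, 3)
t=5: X=(-2, -2, 3), d=1 → -e1, X_6=(-3, -2, 3)
t=6: X=(-3, -2, 3), d=4 → +e3, X_7=(-3, -2, 4)
t=7: X=(-3, -2, 4), d=4 → +e3, X_8=(-3, -2, 5)
t=8: X=(-3, -2, 5), d=5 → -e3, X_9=(-3, -2, 4)
t=9: X=(-3, -2, 4), d=3 → -e2, X_10=(-3, -3, 4)
t=10: X=(-3, -3, 4), d=5 → -e3, X_11=(-3, -3, 3)
t=11: X=(-3, -3, 3), d=4 → +e3, X_12=(-3, -3, 4)
t=12: X=(-3, -3, 4), d=5 → -e3, X_13=(-3, -3, 3)
t=13: X=(-3, -3, 3), d=4 → +e3, X_14=(-3, -3, 4)
t=14: X=(-3, -3, 4), d=0 → +e1, X_15=(-2, -3, 4)
t=15: X=(-2, -3, 4), d=3 → -e2, X_16=(-2, -4, 4)
t=16: X=(-2, -4, 4), d=2 → +e2, X_17=(-2, -3, 4)
t=17: X=(-2, -3, 4), d=2 → +e2, X_18=(-2, -2, 4)

(-2, -2, 4)


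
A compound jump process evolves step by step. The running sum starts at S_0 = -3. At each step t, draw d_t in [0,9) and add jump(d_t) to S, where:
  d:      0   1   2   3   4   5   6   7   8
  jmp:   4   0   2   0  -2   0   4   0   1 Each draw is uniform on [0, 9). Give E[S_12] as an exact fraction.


9

Outcome values over d=0..8: [4, 0, 2, 0, -2, 0, 4, 0, 1]
Σy = 9, Σy² = 41, M = 9
μ = 9/9 = 1,  σ² = 41/9 − (1)² = 32/9
E[S_12] = -3 + 12·(1) = 9


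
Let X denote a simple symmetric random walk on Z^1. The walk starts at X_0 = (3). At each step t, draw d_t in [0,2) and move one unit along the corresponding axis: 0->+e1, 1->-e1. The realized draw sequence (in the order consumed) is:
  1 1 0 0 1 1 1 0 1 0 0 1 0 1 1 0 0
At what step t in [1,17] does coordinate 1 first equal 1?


t=0: X=(3), d=1 → -e1, X_1=(2)
t=1: X=(2), d=1 → -e1, X_2=(1)
t=2: X=(1), d=0 → +e1, X_3=(2)
t=3: X=(2), d=0 → +e1, X_4=(3)
t=4: X=(3), d=1 → -e1, X_5=(2)
t=5: X=(2), d=1 → -e1, X_6=(1)
t=6: X=(1), d=1 → -e1, X_7=(0)
t=7: X=(0), d=0 → +e1, X_8=(1)
t=8: X=(1), d=1 → -e1, X_9=(0)
t=9: X=(0), d=0 → +e1, X_10=(1)
t=10: X=(1), d=0 → +e1, X_11=(2)
t=11: X=(2), d=1 → -e1, X_12=(1)
t=12: X=(1), d=0 → +e1, X_13=(2)
t=13: X=(2), d=1 → -e1, X_14=(1)
t=14: X=(1), d=1 → -e1, X_15=(0)
t=15: X=(0), d=0 → +e1, X_16=(1)
t=16: X=(1), d=0 → +e1, X_17=(2)

2


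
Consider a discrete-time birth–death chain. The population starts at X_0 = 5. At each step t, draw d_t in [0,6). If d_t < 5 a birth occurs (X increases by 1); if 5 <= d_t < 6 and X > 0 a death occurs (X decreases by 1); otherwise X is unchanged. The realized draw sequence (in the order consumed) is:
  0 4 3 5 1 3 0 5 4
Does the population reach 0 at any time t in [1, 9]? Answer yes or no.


t=0: X=5, d=0 → birth, X_1=6
t=1: X=6, d=4 → birth, X_2=7
t=2: X=7, d=3 → birth, X_3=8
t=3: X=8, d=5 → death, X_4=7
t=4: X=7, d=1 → birth, X_5=8
t=5: X=8, d=3 → birth, X_6=9
t=6: X=9, d=0 → birth, X_7=10
t=7: X=10, d=5 → death, X_8=9
t=8: X=9, d=4 → birth, X_9=10

no


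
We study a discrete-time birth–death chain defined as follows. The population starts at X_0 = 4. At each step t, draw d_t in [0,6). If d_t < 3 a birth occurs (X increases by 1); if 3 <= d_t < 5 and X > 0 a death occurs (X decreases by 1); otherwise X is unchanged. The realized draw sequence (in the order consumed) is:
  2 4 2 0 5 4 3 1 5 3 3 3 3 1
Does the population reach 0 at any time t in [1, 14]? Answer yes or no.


t=0: X=4, d=2 → birth, X_1=5
t=1: X=5, d=4 → death, X_2=4
t=2: X=4, d=2 → birth, X_3=5
t=3: X=5, d=0 → birth, X_4=6
t=4: X=6, d=5 → hold, X_5=6
t=5: X=6, d=4 → death, X_6=5
t=6: X=5, d=3 → death, X_7=4
t=7: X=4, d=1 → birth, X_8=5
t=8: X=5, d=5 → hold, X_9=5
t=9: X=5, d=3 → death, X_10=4
t=10: X=4, d=3 → death, X_11=3
t=11: X=3, d=3 → death, X_12=2
t=12: X=2, d=3 → death, X_13=1
t=13: X=1, d=1 → birth, X_14=2

no


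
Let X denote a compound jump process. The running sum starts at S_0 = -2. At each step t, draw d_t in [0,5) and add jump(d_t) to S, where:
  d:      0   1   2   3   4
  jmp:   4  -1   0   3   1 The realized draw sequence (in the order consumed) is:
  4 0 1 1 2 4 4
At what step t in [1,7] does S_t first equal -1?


t=0: S=-2, d=4, jump=1, S_1=-1
t=1: S=-1, d=0, jump=4, S_2=3
t=2: S=3, d=1, jump=-1, S_3=2
t=3: S=2, d=1, jump=-1, S_4=1
t=4: S=1, d=2, jump=0, S_5=1
t=5: S=1, d=4, jump=1, S_6=2
t=6: S=2, d=4, jump=1, S_7=3

1


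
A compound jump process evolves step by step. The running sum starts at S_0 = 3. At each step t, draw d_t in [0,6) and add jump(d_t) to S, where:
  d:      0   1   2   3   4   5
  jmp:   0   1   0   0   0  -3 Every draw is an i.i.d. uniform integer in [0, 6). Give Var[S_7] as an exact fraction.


98/9

Outcome values over d=0..5: [0, 1, 0, 0, 0, -3]
Σy = -2, Σy² = 10, M = 6
μ = -2/6 = -1/3,  σ² = 10/6 − (-1/3)² = 14/9
Independent increments: Var[S_7] = 7·σ² = 7·(14/9) = 98/9


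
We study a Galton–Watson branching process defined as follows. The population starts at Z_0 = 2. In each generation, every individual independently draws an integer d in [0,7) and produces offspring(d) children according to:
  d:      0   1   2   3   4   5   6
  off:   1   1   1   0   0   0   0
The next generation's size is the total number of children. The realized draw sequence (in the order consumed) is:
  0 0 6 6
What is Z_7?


gen 0: Z_0=2, draws=[0, 0], offspring=[1, 1], Z_1=2
gen 1: Z_1=2, draws=[6, 6], offspring=[0, 0], Z_2=0
gen 2: Z_2=0, draws=[], offspring=[], Z_3=0
gen 3: Z_3=0, draws=[], offspring=[], Z_4=0
gen 4: Z_4=0, draws=[], offspring=[], Z_5=0
gen 5: Z_5=0, draws=[], offspring=[], Z_6=0
gen 6: Z_6=0, draws=[], offspring=[], Z_7=0

0


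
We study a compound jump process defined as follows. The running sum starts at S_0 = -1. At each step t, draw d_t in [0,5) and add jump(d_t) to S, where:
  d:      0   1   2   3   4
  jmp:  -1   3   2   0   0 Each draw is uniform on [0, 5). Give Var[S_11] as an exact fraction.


594/25

Outcome values over d=0..4: [-1, 3, 2, 0, 0]
Σy = 4, Σy² = 14, M = 5
μ = 4/5 = 4/5,  σ² = 14/5 − (4/5)² = 54/25
Independent increments: Var[S_11] = 11·σ² = 11·(54/25) = 594/25


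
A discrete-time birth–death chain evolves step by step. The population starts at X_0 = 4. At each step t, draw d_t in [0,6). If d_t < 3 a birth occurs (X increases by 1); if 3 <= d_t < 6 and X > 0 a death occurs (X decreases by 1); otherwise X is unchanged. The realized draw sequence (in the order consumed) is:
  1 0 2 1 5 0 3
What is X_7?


t=0: X=4, d=1 → birth, X_1=5
t=1: X=5, d=0 → birth, X_2=6
t=2: X=6, d=2 → birth, X_3=7
t=3: X=7, d=1 → birth, X_4=8
t=4: X=8, d=5 → death, X_5=7
t=5: X=7, d=0 → birth, X_6=8
t=6: X=8, d=3 → death, X_7=7

7


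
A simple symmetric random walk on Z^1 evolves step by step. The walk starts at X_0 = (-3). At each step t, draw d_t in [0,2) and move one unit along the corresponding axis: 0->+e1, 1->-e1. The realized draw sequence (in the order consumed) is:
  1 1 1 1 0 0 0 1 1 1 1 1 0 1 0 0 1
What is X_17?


t=0: X=(-3), d=1 → -e1, X_1=(-4)
t=1: X=(-4), d=1 → -e1, X_2=(-5)
t=2: X=(-5), d=1 → -e1, X_3=(-6)
t=3: X=(-6), d=1 → -e1, X_4=(-7)
t=4: X=(-7), d=0 → +e1, X_5=(-6)
t=5: X=(-6), d=0 → +e1, X_6=(-5)
t=6: X=(-5), d=0 → +e1, X_7=(-4)
t=7: X=(-4), d=1 → -e1, X_8=(-5)
t=8: X=(-5), d=1 → -e1, X_9=(-6)
t=9: X=(-6), d=1 → -e1, X_10=(-7)
t=10: X=(-7), d=1 → -e1, X_11=(-8)
t=11: X=(-8), d=1 → -e1, X_12=(-9)
t=12: X=(-9), d=0 → +e1, X_13=(-8)
t=13: X=(-8), d=1 → -e1, X_14=(-9)
t=14: X=(-9), d=0 → +e1, X_15=(-8)
t=15: X=(-8), d=0 → +e1, X_16=(-7)
t=16: X=(-7), d=1 → -e1, X_17=(-8)

(-8)


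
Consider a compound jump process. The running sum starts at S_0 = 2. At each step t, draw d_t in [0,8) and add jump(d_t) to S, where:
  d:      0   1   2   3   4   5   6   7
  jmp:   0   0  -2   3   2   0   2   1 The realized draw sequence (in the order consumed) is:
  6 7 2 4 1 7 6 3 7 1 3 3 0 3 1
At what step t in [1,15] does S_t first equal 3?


3

t=0: S=2, d=6, jump=2, S_1=4
t=1: S=4, d=7, jump=1, S_2=5
t=2: S=5, d=2, jump=-2, S_3=3
t=3: S=3, d=4, jump=2, S_4=5
t=4: S=5, d=1, jump=0, S_5=5
t=5: S=5, d=7, jump=1, S_6=6
t=6: S=6, d=6, jump=2, S_7=8
t=7: S=8, d=3, jump=3, S_8=11
t=8: S=11, d=7, jump=1, S_9=12
t=9: S=12, d=1, jump=0, S_10=12
t=10: S=12, d=3, jump=3, S_11=15
t=11: S=15, d=3, jump=3, S_12=18
t=12: S=18, d=0, jump=0, S_13=18
t=13: S=18, d=3, jump=3, S_14=21
t=14: S=21, d=1, jump=0, S_15=21


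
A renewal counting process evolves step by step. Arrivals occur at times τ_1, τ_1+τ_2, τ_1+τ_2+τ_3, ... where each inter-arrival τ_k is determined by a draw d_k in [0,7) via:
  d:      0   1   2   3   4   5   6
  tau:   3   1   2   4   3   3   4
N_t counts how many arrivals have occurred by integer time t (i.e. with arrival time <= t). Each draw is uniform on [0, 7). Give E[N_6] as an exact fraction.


212115/117649

Inter-arrival values over d=0..6: [3, 1, 2, 4, 3, 3, 4]
Each d has probability 1/7, so the pmf of τ is: f(1) = 1/7, f(2) = 1/7, f(3) = 3/7, f(4) = 2/7
Renewal equation for m(n) = E[N_n]: condition on τ_1 = k (if k <= n, one arrival plus a fresh copy on the remaining n−k steps): m(n) = F(n) + Σ_{k<=n} f(k)·m(n−k), where F(n) = P(τ <= n) and m(0) = 0
m(1) = F(1) = 1/7
m(2) = F(2) + f(1)·m(1) = 2/7 + 1/7·1/7 = 15/49
m(3) = F(3) + f(1)·m(2) + f(2)·m(1) = 5/7 + 1/7·15/49 + 1/7·1/7 = 267/343
m(4) = F(4) + f(1)·m(3) + f(2)·m(2) + f(3)·m(1) = 1 + 1/7·267/343 + 1/7·15/49 + 3/7·1/7 = 2920/2401
m(5) = F(5) + f(1)·m(4) + f(2)·m(3) + f(3)·m(2) + f(4)·m(1) = 1 + 1/7·2920/2401 + 1/7·267/343 + 3/7·15/49 + 2/7·1/7 = 24487/16807
m(6) = F(6) + f(1)·m(5) + f(2)·m(4) + f(3)·m(3) + f(4)·m(2) = 1 + 1/7·24487/16807 + 1/7·2920/2401 + 3/7·267/343 + 2/7·15/49 = 212115/117649
E[N_6] = m(6) = 212115/117649


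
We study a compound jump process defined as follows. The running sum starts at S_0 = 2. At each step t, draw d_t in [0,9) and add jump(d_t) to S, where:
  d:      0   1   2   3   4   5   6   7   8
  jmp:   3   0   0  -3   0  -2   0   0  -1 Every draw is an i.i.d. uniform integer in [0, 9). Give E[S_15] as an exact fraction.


-3

Outcome values over d=0..8: [3, 0, 0, -3, 0, -2, 0, 0, -1]
Σy = -3, Σy² = 23, M = 9
μ = -3/9 = -1/3,  σ² = 23/9 − (-1/3)² = 22/9
E[S_15] = 2 + 15·(-1/3) = -3


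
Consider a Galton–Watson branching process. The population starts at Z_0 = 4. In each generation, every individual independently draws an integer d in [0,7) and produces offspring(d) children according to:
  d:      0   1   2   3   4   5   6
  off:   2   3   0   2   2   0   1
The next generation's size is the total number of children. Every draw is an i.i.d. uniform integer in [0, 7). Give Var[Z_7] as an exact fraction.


660704904000000/678223072849

Outcome values over d=0..6: [2, 3, 0, 2, 2, 0, 1]
Σy = 10, Σy² = 22, M = 7
μ = 10/7 = 10/7,  σ² = 22/7 − (10/7)² = 54/49
V_0 = 0, E_0 = 4
V_1 = 54/49·E_0 + (10/7)²·V_0 = 216/49;  E_1 = 40/7
V_2 = 54/49·E_1 + (10/7)²·V_1 = 36720/2401;  E_2 = 400/49
V_3 = 54/49·E_2 + (10/7)²·V_2 = 4730400/117649;  E_3 = 4000/343
V_4 = 54/49·E_3 + (10/7)²·V_3 = 547128000/5764801;  E_4 = 40000/2401
V_5 = 54/49·E_4 + (10/7)²·V_4 = 59898960000/282475249;  E_5 = 400000/16807
V_6 = 54/49·E_5 + (10/7)²·V_5 = 6352927200000/13841287201;  E_6 = 4000000/117649
V_7 = 54/49·E_6 + (10/7)²·V_6 = 660704904000000/678223072849;  E_7 = 40000000/823543
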